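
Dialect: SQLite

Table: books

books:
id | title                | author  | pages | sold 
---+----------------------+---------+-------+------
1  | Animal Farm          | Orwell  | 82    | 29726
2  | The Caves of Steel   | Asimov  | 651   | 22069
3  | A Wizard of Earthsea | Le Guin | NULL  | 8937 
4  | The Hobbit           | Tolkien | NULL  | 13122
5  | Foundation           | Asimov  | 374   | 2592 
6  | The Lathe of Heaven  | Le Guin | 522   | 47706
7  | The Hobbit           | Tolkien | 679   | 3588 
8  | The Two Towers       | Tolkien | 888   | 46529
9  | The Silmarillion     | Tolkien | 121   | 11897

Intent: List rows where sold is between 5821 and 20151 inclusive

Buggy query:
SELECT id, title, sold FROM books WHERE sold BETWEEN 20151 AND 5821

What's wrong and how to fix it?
Bug: BETWEEN expects the lower bound first; with 20151 AND 5821 the range is empty

Fix: Swap the bounds so the smaller value comes first

Corrected query:
SELECT id, title, sold FROM books WHERE sold BETWEEN 5821 AND 20151

Result:
id | title                | sold 
---+----------------------+------
3  | A Wizard of Earthsea | 8937 
4  | The Hobbit           | 13122
9  | The Silmarillion     | 11897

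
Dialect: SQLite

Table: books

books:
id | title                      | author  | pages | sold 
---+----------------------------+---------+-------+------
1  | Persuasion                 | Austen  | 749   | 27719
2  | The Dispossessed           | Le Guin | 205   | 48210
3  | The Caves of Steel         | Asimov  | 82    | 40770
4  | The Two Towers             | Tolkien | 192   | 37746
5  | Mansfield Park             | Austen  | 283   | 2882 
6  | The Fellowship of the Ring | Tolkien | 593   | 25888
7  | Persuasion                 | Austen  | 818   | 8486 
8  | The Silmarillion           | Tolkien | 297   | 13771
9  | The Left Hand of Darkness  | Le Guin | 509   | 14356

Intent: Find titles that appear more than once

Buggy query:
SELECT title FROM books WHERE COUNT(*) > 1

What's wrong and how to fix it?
Bug: COUNT(*) is an aggregate and cannot be used in WHERE

Fix: GROUP BY title, then filter groups with HAVING COUNT(*) > 1

Corrected query:
SELECT title FROM books GROUP BY title HAVING COUNT(*) > 1

Result:
title     
----------
Persuasion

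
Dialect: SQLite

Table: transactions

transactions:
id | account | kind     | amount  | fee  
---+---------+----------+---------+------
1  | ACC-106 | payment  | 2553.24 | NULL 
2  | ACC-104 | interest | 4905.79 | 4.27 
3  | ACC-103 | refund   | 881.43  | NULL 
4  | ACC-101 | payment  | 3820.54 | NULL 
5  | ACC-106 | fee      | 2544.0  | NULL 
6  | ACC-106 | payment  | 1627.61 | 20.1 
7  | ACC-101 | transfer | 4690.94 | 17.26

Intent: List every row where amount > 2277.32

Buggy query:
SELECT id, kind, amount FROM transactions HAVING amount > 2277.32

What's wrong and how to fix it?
Bug: This is a non-aggregate query (no GROUP BY, no aggregates), so in SQLite the HAVING clause is invalid here; a row-level condition belongs in WHERE

Fix: Use WHERE for row-level filtering

Corrected query:
SELECT id, kind, amount FROM transactions WHERE amount > 2277.32

Result:
id | kind     | amount 
---+----------+--------
1  | payment  | 2553.24
2  | interest | 4905.79
4  | payment  | 3820.54
5  | fee      | 2544   
7  | transfer | 4690.94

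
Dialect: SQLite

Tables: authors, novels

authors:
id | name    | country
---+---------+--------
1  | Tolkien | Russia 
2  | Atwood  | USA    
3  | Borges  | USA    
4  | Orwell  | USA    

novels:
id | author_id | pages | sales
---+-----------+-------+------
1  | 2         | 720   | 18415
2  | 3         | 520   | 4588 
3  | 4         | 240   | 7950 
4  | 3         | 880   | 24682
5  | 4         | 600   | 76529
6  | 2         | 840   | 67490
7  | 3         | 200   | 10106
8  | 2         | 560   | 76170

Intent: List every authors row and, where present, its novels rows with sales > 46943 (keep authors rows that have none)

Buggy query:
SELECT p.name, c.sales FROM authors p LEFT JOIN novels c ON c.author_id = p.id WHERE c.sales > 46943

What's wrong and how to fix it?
Bug: Filtering c.sales in WHERE discards the NULL rows produced by LEFT JOIN, turning it into an inner join

Fix: Move the right-table condition into the ON clause so unmatched parents are kept

Corrected query:
SELECT p.name, c.sales FROM authors p LEFT JOIN novels c ON c.author_id = p.id AND c.sales > 46943

Result:
name    | sales
--------+------
Tolkien | NULL 
Atwood  | 67490
Atwood  | 76170
Borges  | NULL 
Orwell  | 76529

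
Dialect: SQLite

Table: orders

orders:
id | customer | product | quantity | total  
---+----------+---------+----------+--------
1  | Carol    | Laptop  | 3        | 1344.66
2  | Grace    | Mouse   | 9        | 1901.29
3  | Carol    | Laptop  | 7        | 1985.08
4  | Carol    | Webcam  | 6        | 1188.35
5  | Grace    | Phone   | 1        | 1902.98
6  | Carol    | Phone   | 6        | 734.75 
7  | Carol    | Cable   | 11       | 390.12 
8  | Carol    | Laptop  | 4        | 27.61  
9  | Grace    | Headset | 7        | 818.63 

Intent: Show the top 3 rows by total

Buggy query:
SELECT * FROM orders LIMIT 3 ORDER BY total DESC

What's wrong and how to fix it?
Bug: LIMIT must come after ORDER BY

Fix: Swap the clauses: ORDER BY first, then LIMIT

Corrected query:
SELECT * FROM orders ORDER BY total DESC LIMIT 3

Result:
id | customer | product | quantity | total  
---+----------+---------+----------+--------
3  | Carol    | Laptop  | 7        | 1985.08
5  | Grace    | Phone   | 1        | 1902.98
2  | Grace    | Mouse   | 9        | 1901.29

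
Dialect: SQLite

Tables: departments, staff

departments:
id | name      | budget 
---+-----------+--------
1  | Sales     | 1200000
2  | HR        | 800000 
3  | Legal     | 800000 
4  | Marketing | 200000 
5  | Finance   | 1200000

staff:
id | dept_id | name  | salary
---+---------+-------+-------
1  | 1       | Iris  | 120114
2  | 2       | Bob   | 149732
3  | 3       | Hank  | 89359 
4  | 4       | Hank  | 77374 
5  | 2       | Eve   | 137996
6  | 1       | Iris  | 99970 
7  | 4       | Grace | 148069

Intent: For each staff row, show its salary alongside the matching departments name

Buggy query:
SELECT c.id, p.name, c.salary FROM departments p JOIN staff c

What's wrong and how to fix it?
Bug: Missing join condition: each staff row is matched to all departments rows instead of just its own

Fix: Specify the join condition linking the foreign key to the parent id

Corrected query:
SELECT c.id, p.name, c.salary FROM departments p JOIN staff c ON c.dept_id = p.id

Result:
id | name      | salary
---+-----------+-------
1  | Sales     | 120114
2  | HR        | 149732
3  | Legal     | 89359 
4  | Marketing | 77374 
5  | HR        | 137996
6  | Sales     | 99970 
7  | Marketing | 148069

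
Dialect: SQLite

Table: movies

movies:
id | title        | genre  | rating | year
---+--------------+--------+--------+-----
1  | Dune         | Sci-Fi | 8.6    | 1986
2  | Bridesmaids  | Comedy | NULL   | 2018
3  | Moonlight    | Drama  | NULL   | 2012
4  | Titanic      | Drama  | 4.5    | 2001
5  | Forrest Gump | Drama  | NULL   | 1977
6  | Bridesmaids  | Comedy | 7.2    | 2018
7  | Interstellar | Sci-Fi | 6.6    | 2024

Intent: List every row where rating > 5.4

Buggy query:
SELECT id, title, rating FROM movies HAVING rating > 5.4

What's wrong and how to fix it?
Bug: This is a non-aggregate query (no GROUP BY, no aggregates), so in SQLite the HAVING clause is invalid here; a row-level condition belongs in WHERE

Fix: Replace HAVING with WHERE since the condition applies to individual rows

Corrected query:
SELECT id, title, rating FROM movies WHERE rating > 5.4

Result:
id | title        | rating
---+--------------+-------
1  | Dune         | 8.6   
6  | Bridesmaids  | 7.2   
7  | Interstellar | 6.6   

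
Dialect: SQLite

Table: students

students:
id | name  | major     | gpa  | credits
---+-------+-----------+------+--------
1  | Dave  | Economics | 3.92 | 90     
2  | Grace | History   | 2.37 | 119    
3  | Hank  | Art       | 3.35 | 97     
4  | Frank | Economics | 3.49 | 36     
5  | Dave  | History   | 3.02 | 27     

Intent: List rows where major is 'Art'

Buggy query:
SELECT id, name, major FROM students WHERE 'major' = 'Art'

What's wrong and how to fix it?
Bug: 'major' in single quotes is a string literal, not the column; the comparison is literal-vs-literal and never true

Fix: Remove the quotes around the column name (or use double quotes for an identifier)

Corrected query:
SELECT id, name, major FROM students WHERE major = 'Art'

Result:
id | name | major
---+------+------
3  | Hank | Art  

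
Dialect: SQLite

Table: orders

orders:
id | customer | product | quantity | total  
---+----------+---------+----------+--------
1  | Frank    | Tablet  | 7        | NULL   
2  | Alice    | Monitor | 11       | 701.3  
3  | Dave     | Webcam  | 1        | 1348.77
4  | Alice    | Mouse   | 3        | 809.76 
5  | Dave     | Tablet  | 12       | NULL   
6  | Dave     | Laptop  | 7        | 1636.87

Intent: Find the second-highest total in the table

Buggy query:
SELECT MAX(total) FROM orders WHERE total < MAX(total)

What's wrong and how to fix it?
Bug: The inner MAX is an aggregate inside WHERE, which is not allowed

Fix: Compute the overall MAX in a subquery, then take MAX of rows below it

Corrected query:
SELECT MAX(total) FROM orders WHERE total < (SELECT MAX(total) FROM orders)

Result:
MAX(total)
----------
1348.77   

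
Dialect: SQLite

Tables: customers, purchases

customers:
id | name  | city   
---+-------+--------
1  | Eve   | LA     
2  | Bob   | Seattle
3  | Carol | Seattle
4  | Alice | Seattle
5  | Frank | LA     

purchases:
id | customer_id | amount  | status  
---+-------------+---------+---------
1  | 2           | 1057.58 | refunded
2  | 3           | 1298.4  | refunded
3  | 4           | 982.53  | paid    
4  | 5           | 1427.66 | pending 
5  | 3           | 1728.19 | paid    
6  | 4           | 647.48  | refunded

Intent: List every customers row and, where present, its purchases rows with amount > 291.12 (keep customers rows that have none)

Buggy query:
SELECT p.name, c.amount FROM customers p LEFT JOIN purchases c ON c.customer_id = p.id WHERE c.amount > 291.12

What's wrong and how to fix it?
Bug: A WHERE condition on the right-hand table after LEFT JOIN drops unmatched parents

Fix: Move the right-table condition into the ON clause so unmatched parents are kept

Corrected query:
SELECT p.name, c.amount FROM customers p LEFT JOIN purchases c ON c.customer_id = p.id AND c.amount > 291.12

Result:
name  | amount 
------+--------
Eve   | NULL   
Bob   | 1057.58
Carol | 1298.4 
Carol | 1728.19
Alice | 647.48 
Alice | 982.53 
Frank | 1427.66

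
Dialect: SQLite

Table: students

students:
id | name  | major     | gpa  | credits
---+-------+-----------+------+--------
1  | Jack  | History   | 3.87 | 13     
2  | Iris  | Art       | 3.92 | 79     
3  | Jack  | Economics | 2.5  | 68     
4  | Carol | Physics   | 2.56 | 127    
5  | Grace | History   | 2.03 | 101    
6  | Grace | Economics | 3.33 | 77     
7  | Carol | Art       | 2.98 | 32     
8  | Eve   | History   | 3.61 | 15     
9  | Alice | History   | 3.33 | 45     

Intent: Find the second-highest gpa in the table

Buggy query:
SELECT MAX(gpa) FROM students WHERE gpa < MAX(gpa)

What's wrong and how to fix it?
Bug: The inner MAX is an aggregate inside WHERE, which is not allowed

Fix: Put the inner MAX in a scalar subquery

Corrected query:
SELECT MAX(gpa) FROM students WHERE gpa < (SELECT MAX(gpa) FROM students)

Result:
MAX(gpa)
--------
3.87    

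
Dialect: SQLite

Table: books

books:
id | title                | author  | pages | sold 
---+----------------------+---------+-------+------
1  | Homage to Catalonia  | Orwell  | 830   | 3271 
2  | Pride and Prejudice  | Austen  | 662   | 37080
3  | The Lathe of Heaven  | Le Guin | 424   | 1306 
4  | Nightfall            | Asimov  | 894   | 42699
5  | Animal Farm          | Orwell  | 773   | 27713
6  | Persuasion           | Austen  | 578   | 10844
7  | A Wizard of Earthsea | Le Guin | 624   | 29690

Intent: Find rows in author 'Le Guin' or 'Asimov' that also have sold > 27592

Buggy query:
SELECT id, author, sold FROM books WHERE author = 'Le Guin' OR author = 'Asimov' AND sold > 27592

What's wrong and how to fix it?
Bug: Without parentheses, AND is evaluated before OR, so the sold filter only applies to the 'Asimov' branch

Fix: Group the OR with parentheses (or use IN), then AND the threshold

Corrected query:
SELECT id, author, sold FROM books WHERE (author = 'Le Guin' OR author = 'Asimov') AND sold > 27592

Result:
id | author  | sold 
---+---------+------
4  | Asimov  | 42699
7  | Le Guin | 29690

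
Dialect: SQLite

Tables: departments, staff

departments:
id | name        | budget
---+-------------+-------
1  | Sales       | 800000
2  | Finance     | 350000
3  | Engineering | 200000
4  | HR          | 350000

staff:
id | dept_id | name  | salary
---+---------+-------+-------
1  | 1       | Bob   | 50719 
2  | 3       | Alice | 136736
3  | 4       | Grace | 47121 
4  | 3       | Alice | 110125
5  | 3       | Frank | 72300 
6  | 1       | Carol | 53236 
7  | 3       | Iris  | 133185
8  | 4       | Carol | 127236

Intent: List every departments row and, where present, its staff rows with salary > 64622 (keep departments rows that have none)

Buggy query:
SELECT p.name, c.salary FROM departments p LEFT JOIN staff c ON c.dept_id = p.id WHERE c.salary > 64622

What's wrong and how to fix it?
Bug: Filtering c.salary in WHERE discards the NULL rows produced by LEFT JOIN, turning it into an inner join

Fix: Put 'c.salary > 64622' in the JOIN's ON clause instead of WHERE

Corrected query:
SELECT p.name, c.salary FROM departments p LEFT JOIN staff c ON c.dept_id = p.id AND c.salary > 64622

Result:
name        | salary
------------+-------
Sales       | NULL  
Finance     | NULL  
Engineering | 72300 
Engineering | 110125
Engineering | 133185
Engineering | 136736
HR          | 127236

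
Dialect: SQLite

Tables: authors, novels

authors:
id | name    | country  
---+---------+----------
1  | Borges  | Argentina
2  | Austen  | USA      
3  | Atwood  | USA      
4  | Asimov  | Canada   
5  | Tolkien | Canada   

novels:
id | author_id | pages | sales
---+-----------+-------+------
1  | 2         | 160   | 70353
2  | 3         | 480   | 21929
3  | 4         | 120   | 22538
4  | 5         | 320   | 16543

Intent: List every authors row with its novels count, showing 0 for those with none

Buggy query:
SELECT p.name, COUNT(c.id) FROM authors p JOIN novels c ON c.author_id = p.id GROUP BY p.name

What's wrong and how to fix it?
Bug: An inner join excludes parents with zero children

Fix: Switch to LEFT JOIN to retain unmatched parent rows

Corrected query:
SELECT p.name, COUNT(c.id) FROM authors p LEFT JOIN novels c ON c.author_id = p.id GROUP BY p.name

Result:
name    | COUNT(c.id)
--------+------------
Asimov  | 1          
Atwood  | 1          
Austen  | 1          
Borges  | 0          
Tolkien | 1          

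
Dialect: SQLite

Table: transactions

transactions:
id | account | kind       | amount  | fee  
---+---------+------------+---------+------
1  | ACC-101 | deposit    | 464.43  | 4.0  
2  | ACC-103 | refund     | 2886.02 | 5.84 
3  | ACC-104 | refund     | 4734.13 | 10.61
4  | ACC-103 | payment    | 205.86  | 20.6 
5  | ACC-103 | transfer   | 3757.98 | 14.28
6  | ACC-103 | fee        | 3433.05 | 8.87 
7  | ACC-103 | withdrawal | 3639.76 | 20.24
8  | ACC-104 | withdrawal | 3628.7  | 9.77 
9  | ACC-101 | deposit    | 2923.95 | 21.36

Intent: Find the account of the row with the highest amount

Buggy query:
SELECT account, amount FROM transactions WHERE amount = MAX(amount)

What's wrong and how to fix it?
Bug: MAX(amount) is an aggregate and cannot be used directly in WHERE

Fix: Use a subquery: WHERE amount = (SELECT MAX(amount) FROM transactions)

Corrected query:
SELECT account, amount FROM transactions WHERE amount = (SELECT MAX(amount) FROM transactions)

Result:
account | amount 
--------+--------
ACC-104 | 4734.13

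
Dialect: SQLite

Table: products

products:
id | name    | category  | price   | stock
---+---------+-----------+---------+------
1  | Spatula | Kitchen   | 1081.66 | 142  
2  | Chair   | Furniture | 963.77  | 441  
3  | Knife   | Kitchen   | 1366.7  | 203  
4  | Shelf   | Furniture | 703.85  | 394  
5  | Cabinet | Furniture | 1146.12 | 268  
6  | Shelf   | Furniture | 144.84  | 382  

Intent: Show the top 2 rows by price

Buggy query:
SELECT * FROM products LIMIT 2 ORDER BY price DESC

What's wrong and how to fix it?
Bug: LIMIT must come after ORDER BY

Fix: Sort with ORDER BY, then apply LIMIT

Corrected query:
SELECT * FROM products ORDER BY price DESC LIMIT 2

Result:
id | name    | category  | price   | stock
---+---------+-----------+---------+------
3  | Knife   | Kitchen   | 1366.7  | 203  
5  | Cabinet | Furniture | 1146.12 | 268  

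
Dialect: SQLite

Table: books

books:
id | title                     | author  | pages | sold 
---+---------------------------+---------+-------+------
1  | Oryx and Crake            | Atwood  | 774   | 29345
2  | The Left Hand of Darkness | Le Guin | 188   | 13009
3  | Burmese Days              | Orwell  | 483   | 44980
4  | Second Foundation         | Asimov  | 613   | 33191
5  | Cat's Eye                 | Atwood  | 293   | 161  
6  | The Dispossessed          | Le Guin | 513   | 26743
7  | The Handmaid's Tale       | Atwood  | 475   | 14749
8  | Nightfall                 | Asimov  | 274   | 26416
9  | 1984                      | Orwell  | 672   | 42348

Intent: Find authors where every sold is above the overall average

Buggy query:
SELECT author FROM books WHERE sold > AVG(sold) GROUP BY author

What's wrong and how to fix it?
Bug: AVG() is an aggregate; it can't sit directly in WHERE

Fix: Compute the overall average in a scalar subquery and compare each group's MIN against it in HAVING

Corrected query:
SELECT author FROM books GROUP BY author HAVING MIN(sold) > (SELECT AVG(sold) FROM books)

Result:
author
------
Asimov
Orwell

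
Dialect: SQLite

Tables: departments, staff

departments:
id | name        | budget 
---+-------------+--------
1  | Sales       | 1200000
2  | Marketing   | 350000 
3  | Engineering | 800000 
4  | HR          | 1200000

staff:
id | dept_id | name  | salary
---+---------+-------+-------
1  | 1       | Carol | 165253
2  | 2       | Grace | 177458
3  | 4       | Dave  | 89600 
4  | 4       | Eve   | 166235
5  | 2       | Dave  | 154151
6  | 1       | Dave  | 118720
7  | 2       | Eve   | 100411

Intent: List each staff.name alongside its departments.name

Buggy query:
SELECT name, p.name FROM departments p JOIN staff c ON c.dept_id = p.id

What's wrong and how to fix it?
Bug: 'name' exists in both joined tables, so the database can't tell which one is meant

Fix: Qualify the column with its table alias (c.name)

Corrected query:
SELECT c.name, p.name FROM departments p JOIN staff c ON c.dept_id = p.id

Result:
name  | name     
------+----------
Carol | Sales    
Grace | Marketing
Dave  | HR       
Eve   | HR       
Dave  | Marketing
Dave  | Sales    
Eve   | Marketing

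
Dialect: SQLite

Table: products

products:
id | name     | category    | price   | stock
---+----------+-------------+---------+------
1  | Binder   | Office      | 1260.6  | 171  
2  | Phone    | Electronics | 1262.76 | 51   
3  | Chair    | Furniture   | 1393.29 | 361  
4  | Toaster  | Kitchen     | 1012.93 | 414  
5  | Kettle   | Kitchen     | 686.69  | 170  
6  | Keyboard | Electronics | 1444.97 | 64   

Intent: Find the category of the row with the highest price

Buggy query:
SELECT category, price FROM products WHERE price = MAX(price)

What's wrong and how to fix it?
Bug: MAX(price) is an aggregate and cannot be used directly in WHERE

Fix: Wrap MAX in a scalar subquery so WHERE compares against a single value

Corrected query:
SELECT category, price FROM products WHERE price = (SELECT MAX(price) FROM products)

Result:
category    | price  
------------+--------
Electronics | 1444.97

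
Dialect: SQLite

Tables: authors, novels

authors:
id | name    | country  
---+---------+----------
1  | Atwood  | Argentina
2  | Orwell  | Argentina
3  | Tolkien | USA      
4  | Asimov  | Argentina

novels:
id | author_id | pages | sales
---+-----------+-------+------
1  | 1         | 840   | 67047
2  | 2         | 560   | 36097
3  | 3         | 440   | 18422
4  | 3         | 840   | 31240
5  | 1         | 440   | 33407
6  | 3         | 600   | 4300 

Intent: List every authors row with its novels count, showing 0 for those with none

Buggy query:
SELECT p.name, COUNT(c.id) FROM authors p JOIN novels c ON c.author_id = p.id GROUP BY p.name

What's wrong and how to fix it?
Bug: INNER JOIN drops authors rows that have no matching novels rows

Fix: Use LEFT JOIN so parents without children still appear (COUNT(c.id) gives 0)

Corrected query:
SELECT p.name, COUNT(c.id) FROM authors p LEFT JOIN novels c ON c.author_id = p.id GROUP BY p.name

Result:
name    | COUNT(c.id)
--------+------------
Asimov  | 0          
Atwood  | 2          
Orwell  | 1          
Tolkien | 3          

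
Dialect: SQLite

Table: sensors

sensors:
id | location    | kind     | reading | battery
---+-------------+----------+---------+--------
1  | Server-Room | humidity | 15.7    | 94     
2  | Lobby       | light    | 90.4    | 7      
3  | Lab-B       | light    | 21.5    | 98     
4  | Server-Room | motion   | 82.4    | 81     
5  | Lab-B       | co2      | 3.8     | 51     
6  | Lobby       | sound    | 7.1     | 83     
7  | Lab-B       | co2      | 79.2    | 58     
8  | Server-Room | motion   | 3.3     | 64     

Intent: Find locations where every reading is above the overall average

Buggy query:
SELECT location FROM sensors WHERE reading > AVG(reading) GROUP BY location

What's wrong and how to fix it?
Bug: WHERE evaluates per row before aggregation, so AVG() is unavailable

Fix: Compute the overall average in a scalar subquery and compare each group's MIN against it in HAVING

Corrected query:
SELECT location FROM sensors GROUP BY location HAVING MIN(reading) > (SELECT AVG(reading) FROM sensors)

Result:
(no rows)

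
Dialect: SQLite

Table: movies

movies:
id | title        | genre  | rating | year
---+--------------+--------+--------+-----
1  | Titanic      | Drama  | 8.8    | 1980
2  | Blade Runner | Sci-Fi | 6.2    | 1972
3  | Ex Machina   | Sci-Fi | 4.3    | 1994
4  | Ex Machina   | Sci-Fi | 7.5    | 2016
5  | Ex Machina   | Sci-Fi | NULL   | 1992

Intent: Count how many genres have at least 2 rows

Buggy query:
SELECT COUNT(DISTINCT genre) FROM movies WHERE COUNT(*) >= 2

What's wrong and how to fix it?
Bug: COUNT(*) cannot appear in WHERE; the per-group count doesn't exist yet

Fix: Use a subquery that GROUPs and filters with HAVING, then count its rows

Corrected query:
SELECT COUNT(*) FROM (SELECT genre FROM movies GROUP BY genre HAVING COUNT(*) >= 2)

Result:
COUNT(*)
--------
1       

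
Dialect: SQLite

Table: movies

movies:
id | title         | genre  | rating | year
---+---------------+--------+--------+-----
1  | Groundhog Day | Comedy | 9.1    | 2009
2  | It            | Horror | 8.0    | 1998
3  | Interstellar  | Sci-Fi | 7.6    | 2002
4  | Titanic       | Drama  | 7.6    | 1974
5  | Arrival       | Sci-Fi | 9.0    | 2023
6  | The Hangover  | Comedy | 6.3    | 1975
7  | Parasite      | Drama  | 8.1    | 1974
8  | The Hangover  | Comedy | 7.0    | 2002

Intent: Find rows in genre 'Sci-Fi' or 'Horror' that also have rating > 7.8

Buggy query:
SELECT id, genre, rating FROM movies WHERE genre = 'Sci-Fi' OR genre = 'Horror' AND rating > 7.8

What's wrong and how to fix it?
Bug: AND binds tighter than OR, so this parses as genre = 'Sci-Fi' OR (genre = 'Horror' AND rating > 7.8)

Fix: Group the OR with parentheses (or use IN), then AND the threshold

Corrected query:
SELECT id, genre, rating FROM movies WHERE (genre = 'Sci-Fi' OR genre = 'Horror') AND rating > 7.8

Result:
id | genre  | rating
---+--------+-------
2  | Horror | 8     
5  | Sci-Fi | 9     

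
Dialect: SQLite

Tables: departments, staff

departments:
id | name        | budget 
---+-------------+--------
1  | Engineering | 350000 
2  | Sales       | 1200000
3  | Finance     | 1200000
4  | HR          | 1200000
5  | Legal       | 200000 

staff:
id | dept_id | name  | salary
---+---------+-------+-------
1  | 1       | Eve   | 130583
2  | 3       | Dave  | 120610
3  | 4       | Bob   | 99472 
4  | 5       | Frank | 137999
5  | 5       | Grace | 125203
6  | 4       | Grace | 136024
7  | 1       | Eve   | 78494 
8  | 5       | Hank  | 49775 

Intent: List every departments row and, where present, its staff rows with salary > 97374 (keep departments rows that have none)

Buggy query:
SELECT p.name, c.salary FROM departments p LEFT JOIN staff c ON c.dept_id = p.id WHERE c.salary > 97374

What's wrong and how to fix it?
Bug: A WHERE condition on the right-hand table after LEFT JOIN drops unmatched parents

Fix: Move the right-table condition into the ON clause so unmatched parents are kept

Corrected query:
SELECT p.name, c.salary FROM departments p LEFT JOIN staff c ON c.dept_id = p.id AND c.salary > 97374

Result:
name        | salary
------------+-------
Engineering | 130583
Sales       | NULL  
Finance     | 120610
HR          | 99472 
HR          | 136024
Legal       | 125203
Legal       | 137999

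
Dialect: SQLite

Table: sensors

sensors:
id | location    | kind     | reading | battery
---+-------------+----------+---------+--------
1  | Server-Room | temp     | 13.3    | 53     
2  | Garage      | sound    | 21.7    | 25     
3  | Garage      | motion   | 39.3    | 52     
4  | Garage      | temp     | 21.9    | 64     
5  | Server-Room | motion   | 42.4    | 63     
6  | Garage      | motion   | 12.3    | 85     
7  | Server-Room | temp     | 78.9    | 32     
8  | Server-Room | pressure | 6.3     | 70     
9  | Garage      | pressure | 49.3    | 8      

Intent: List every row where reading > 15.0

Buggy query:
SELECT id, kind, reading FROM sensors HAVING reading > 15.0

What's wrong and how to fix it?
Bug: HAVING filters the output of aggregation, but this query has no GROUP BY and no aggregate functions, so SQLite rejects it (HAVING clause on a non-aggregate query); the condition here is per row

Fix: Use WHERE for row-level filtering

Corrected query:
SELECT id, kind, reading FROM sensors WHERE reading > 15.0

Result:
id | kind     | reading
---+----------+--------
2  | sound    | 21.7   
3  | motion   | 39.3   
4  | temp     | 21.9   
5  | motion   | 42.4   
7  | temp     | 78.9   
9  | pressure | 49.3   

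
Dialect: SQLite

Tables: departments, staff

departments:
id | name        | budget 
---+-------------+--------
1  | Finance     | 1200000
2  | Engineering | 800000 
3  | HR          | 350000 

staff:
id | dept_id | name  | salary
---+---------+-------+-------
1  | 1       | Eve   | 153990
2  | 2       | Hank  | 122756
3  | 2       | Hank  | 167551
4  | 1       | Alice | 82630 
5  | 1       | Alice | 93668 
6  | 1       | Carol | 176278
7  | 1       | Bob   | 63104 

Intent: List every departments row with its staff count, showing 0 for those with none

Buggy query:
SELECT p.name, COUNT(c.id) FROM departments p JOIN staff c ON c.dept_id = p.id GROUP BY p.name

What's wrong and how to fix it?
Bug: INNER JOIN drops departments rows that have no matching staff rows

Fix: Use LEFT JOIN so parents without children still appear (COUNT(c.id) gives 0)

Corrected query:
SELECT p.name, COUNT(c.id) FROM departments p LEFT JOIN staff c ON c.dept_id = p.id GROUP BY p.name

Result:
name        | COUNT(c.id)
------------+------------
Engineering | 2          
Finance     | 5          
HR          | 0          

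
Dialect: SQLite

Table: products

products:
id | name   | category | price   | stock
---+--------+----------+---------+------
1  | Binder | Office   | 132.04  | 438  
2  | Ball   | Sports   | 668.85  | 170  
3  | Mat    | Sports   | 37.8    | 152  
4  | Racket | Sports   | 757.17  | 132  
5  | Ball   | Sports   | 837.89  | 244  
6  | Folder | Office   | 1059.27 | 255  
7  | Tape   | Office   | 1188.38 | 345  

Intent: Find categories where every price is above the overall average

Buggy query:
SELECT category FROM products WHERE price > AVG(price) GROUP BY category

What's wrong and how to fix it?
Bug: WHERE evaluates per row before aggregation, so AVG() is unavailable

Fix: Use a subquery for AVG and a HAVING MIN(...) filter so the condition holds for every row in the group

Corrected query:
SELECT category FROM products GROUP BY category HAVING MIN(price) > (SELECT AVG(price) FROM products)

Result:
(no rows)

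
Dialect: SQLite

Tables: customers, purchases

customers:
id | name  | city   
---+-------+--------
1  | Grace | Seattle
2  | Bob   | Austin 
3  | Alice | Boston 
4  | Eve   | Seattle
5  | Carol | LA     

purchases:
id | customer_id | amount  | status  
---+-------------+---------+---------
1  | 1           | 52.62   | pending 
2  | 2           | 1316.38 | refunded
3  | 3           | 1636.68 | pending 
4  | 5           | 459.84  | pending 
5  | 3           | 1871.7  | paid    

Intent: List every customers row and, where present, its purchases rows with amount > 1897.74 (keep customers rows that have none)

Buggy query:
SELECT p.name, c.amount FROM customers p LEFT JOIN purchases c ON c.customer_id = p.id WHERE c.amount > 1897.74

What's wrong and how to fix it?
Bug: A WHERE condition on the right-hand table after LEFT JOIN drops unmatched parents

Fix: Put 'c.amount > 1897.74' in the JOIN's ON clause instead of WHERE

Corrected query:
SELECT p.name, c.amount FROM customers p LEFT JOIN purchases c ON c.customer_id = p.id AND c.amount > 1897.74

Result:
name  | amount
------+-------
Grace | NULL  
Bob   | NULL  
Alice | NULL  
Eve   | NULL  
Carol | NULL  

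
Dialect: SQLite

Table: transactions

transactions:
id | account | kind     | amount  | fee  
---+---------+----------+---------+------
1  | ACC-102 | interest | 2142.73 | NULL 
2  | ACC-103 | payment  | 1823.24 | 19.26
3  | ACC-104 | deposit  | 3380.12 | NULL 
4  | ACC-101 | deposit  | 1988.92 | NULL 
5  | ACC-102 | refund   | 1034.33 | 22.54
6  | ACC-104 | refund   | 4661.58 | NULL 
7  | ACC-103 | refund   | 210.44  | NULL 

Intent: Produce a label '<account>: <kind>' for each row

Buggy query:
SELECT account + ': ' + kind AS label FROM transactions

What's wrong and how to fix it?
Bug: SQLite uses || for string concatenation; + coerces text to numbers (yielding 0)

Fix: Use the || operator for string concatenation

Corrected query:
SELECT account || ': ' || kind AS label FROM transactions

Result:
label            
-----------------
ACC-102: interest
ACC-103: payment 
ACC-104: deposit 
ACC-101: deposit 
ACC-102: refund  
ACC-104: refund  
ACC-103: refund  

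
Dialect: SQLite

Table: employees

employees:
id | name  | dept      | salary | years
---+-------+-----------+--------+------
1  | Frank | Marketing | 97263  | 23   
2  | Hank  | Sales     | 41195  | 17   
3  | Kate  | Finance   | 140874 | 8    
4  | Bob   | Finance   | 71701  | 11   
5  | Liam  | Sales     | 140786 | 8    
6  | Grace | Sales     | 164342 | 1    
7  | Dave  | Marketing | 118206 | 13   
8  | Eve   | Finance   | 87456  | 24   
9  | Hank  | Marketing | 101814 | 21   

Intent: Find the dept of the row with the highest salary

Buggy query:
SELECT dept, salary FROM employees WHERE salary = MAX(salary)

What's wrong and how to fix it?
Bug: WHERE is evaluated per row; an aggregate over the whole table isn't defined there

Fix: Wrap MAX in a scalar subquery so WHERE compares against a single value

Corrected query:
SELECT dept, salary FROM employees WHERE salary = (SELECT MAX(salary) FROM employees)

Result:
dept  | salary
------+-------
Sales | 164342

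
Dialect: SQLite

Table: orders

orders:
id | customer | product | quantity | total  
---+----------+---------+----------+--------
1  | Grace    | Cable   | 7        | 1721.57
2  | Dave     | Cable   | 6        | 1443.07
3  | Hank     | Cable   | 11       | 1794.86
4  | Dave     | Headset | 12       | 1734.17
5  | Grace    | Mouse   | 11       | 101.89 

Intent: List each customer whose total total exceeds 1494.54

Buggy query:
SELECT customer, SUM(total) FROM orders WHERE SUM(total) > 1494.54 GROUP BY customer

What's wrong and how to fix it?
Bug: WHERE runs before GROUP BY, so aggregates aren't available there

Fix: Move the aggregate condition to a HAVING clause

Corrected query:
SELECT customer, SUM(total) FROM orders GROUP BY customer HAVING SUM(total) > 1494.54

Result:
customer | SUM(total)
---------+-----------
Dave     | 3177.24   
Grace    | 1823.46   
Hank     | 1794.86   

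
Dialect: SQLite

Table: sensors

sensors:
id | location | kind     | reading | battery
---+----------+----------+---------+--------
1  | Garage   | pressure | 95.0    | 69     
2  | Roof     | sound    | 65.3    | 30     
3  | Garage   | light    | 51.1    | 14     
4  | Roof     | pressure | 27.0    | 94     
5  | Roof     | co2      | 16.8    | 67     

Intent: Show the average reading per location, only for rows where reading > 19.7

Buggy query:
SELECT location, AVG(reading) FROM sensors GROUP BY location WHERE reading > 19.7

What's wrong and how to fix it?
Bug: Row-level WHERE must come before GROUP BY in the clause order

Fix: Move the WHERE clause before GROUP BY

Corrected query:
SELECT location, AVG(reading) FROM sensors WHERE reading > 19.7 GROUP BY location

Result:
location | AVG(reading)
---------+-------------
Garage   | 73.05       
Roof     | 46.15       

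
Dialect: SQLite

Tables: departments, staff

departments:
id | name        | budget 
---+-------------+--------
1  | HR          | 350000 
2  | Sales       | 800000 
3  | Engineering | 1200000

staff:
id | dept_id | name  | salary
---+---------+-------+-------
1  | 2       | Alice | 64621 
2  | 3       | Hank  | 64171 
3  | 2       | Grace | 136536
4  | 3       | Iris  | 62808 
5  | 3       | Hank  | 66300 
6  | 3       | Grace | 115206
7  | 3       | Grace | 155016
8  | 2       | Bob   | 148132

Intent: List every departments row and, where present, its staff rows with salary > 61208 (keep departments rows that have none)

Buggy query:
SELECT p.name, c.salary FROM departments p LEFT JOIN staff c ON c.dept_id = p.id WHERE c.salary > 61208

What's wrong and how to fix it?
Bug: A WHERE condition on the right-hand table after LEFT JOIN drops unmatched parents

Fix: Move the right-table condition into the ON clause so unmatched parents are kept

Corrected query:
SELECT p.name, c.salary FROM departments p LEFT JOIN staff c ON c.dept_id = p.id AND c.salary > 61208

Result:
name        | salary
------------+-------
HR          | NULL  
Sales       | 64621 
Sales       | 136536
Sales       | 148132
Engineering | 62808 
Engineering | 64171 
Engineering | 66300 
Engineering | 115206
Engineering | 155016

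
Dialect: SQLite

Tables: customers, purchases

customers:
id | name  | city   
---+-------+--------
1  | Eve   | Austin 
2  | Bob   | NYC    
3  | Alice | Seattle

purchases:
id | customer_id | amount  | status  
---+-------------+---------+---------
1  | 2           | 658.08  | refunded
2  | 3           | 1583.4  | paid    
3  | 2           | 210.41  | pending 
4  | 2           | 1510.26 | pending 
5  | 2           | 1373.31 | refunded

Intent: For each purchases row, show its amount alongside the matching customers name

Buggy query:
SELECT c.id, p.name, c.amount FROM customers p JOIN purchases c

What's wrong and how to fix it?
Bug: JOIN with no ON clause produces a cartesian product; every purchases row pairs with every customers row

Fix: Specify the join condition linking the foreign key to the parent id

Corrected query:
SELECT c.id, p.name, c.amount FROM customers p JOIN purchases c ON c.customer_id = p.id

Result:
id | name  | amount 
---+-------+--------
1  | Bob   | 658.08 
2  | Alice | 1583.4 
3  | Bob   | 210.41 
4  | Bob   | 1510.26
5  | Bob   | 1373.31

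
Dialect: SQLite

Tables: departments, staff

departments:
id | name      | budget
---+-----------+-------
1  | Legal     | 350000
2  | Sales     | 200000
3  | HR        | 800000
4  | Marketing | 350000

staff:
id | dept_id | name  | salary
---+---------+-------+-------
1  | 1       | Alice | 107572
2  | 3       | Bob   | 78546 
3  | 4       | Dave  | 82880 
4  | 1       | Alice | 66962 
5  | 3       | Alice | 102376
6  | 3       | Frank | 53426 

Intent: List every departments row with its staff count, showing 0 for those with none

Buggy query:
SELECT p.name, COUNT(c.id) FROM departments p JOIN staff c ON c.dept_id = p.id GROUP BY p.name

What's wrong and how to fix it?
Bug: An inner join excludes parents with zero children

Fix: Switch to LEFT JOIN to retain unmatched parent rows

Corrected query:
SELECT p.name, COUNT(c.id) FROM departments p LEFT JOIN staff c ON c.dept_id = p.id GROUP BY p.name

Result:
name      | COUNT(c.id)
----------+------------
HR        | 3          
Legal     | 2          
Marketing | 1          
Sales     | 0          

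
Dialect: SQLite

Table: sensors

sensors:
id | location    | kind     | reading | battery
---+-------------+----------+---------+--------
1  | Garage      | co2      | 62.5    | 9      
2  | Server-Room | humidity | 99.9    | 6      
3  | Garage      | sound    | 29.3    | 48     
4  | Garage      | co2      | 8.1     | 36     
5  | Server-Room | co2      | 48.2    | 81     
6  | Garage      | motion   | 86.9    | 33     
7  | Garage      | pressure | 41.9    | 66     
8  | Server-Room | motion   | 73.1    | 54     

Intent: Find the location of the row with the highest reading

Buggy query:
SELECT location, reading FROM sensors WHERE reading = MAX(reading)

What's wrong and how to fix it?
Bug: WHERE is evaluated per row; an aggregate over the whole table isn't defined there

Fix: Wrap MAX in a scalar subquery so WHERE compares against a single value

Corrected query:
SELECT location, reading FROM sensors WHERE reading = (SELECT MAX(reading) FROM sensors)

Result:
location    | reading
------------+--------
Server-Room | 99.9   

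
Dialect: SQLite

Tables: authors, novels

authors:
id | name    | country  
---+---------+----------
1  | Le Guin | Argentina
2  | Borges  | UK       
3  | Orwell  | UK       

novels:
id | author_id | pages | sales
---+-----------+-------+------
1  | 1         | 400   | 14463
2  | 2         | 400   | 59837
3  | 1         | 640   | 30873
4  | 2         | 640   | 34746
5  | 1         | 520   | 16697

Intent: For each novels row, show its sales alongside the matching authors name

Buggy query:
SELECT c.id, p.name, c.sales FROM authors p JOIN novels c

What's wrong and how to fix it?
Bug: Missing join condition: each novels row is matched to all authors rows instead of just its own

Fix: Specify the join condition linking the foreign key to the parent id

Corrected query:
SELECT c.id, p.name, c.sales FROM authors p JOIN novels c ON c.author_id = p.id

Result:
id | name    | sales
---+---------+------
1  | Le Guin | 14463
2  | Borges  | 59837
3  | Le Guin | 30873
4  | Borges  | 34746
5  | Le Guin | 16697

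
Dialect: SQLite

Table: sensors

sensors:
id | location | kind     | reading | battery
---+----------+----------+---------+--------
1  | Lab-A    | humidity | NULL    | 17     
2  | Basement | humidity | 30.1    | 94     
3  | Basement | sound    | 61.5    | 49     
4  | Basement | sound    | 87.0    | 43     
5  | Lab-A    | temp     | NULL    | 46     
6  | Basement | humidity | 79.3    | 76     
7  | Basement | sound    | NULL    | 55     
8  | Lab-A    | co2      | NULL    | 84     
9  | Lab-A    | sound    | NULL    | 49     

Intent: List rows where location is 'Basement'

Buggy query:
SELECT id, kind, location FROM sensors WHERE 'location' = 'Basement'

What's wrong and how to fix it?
Bug: 'location' in single quotes is a string literal, not the column; the comparison is literal-vs-literal and never true

Fix: Reference the column as location without single quotes

Corrected query:
SELECT id, kind, location FROM sensors WHERE location = 'Basement'

Result:
id | kind     | location
---+----------+---------
2  | humidity | Basement
3  | sound    | Basement
4  | sound    | Basement
6  | humidity | Basement
7  | sound    | Basement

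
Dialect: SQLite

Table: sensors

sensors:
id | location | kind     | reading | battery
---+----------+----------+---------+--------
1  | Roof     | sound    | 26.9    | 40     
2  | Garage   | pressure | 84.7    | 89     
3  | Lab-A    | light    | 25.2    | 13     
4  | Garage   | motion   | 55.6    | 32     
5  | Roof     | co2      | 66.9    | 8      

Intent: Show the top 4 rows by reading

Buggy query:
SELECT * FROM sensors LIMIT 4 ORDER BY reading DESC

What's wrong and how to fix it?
Bug: ORDER BY cannot follow LIMIT; LIMIT is the final clause

Fix: Swap the clauses: ORDER BY first, then LIMIT

Corrected query:
SELECT * FROM sensors ORDER BY reading DESC LIMIT 4

Result:
id | location | kind     | reading | battery
---+----------+----------+---------+--------
2  | Garage   | pressure | 84.7    | 89     
5  | Roof     | co2      | 66.9    | 8      
4  | Garage   | motion   | 55.6    | 32     
1  | Roof     | sound    | 26.9    | 40     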